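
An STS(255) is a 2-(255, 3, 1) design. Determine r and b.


An STS(v) is a 2-(v, 3, 1) BIBD: block size k = 3, λ = 1.
Replication: r(k − 1) = λ(v − 1) ⇒ r·2 = 255 − 1 = 254 ⇒ r = 127.
Block count: bk = vr ⇒ b·3 = 255·127 = 32385 ⇒ b = 10795.

r = 127, b = 10795.


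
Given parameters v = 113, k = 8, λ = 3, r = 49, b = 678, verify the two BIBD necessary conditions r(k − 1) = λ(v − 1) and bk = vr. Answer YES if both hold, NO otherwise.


Condition (i): r(k − 1) = 49·7 = 343; λ(v − 1) = 3·112 = 336. Match? NO.
Condition (ii): bk = 678·8 = 5424; vr = 113·49 = 5537. Match? NO.
Both conditions hold? NO.

NO


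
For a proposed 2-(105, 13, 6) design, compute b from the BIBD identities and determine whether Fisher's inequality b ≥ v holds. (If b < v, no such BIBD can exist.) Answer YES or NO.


r = λ(v − 1)/(k − 1) = 6·104/12 = 52.
b = vr/k = 105·52/13 = 420.
Fisher's inequality: b ≥ v ⇔ 420 ≥ 105? YES.

YES


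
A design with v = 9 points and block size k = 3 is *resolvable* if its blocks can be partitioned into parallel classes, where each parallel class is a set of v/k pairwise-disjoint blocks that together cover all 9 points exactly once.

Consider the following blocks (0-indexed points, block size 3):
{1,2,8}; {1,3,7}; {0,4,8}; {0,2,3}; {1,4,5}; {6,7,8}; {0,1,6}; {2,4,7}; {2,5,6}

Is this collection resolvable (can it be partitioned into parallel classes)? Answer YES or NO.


v = 9, block size k = 3, number of blocks = 9.
For resolvability, blocks must partition into parallel classes of size v/k = 3.
Total blocks must therefore be a multiple of 3: 9 = 3·3 + 0 ⇒ divisible ✓.
Consider block {1,2,8}. It intersects every other block in the collection, so no parallel class of size 3 can contain it.
Since every block must belong to some parallel class in a resolution, the collection cannot be partitioned into parallel classes.
Resolvable? NO.

NO


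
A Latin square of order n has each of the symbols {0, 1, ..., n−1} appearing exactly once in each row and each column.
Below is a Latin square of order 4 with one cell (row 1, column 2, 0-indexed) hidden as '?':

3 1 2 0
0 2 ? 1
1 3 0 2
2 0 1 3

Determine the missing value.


Row 1 contains symbols [0, 1, 2] — missing [3].
Column 2 contains symbols [0, 1, 2] — missing [3].
The missing symbol must appear in both missing sets; intersection = [3].
Therefore the hidden value is 3.

Missing value = 3.


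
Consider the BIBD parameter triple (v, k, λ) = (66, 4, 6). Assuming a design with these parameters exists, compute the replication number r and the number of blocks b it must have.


Any 2-(v, k, λ) BIBD satisfies two necessary conditions:
  (i)  Each point sits in r blocks, and counting incidences through any fixed point gives r(k − 1) = λ(v − 1), so r = λ(v − 1)/(k − 1).
  (ii) Total incidences bk = vr, so b = vr/k.
Step 1: r = λ(v − 1)/(k − 1) = 6·(66 − 1)/(4 − 1) = 6·65/3 = 390/3 = 130.
Step 2: b = vr/k = 66·130/4 = 8580/4 = 2145.
Check integrality: r = 130 ∈ Z ✓, b = 2145 ∈ Z ✓.
(These identities are necessary conditions: they determine r and b for any design with these parameters, but do not by themselves prove that one exists.)

r = 130, b = 2145.


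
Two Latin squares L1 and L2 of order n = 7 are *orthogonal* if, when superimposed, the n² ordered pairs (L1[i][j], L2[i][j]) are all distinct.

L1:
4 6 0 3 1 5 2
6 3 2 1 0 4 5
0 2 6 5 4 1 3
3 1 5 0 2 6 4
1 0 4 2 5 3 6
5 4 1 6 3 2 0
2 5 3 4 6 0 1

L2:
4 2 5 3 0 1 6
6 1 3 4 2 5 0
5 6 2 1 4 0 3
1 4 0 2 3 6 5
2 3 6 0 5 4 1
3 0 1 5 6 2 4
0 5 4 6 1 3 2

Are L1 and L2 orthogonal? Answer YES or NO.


Form the n² = 49 superimposed pairs (L1[i][j], L2[i][j]), row by row (rows and columns indexed from 0):
row 0: (4,4) (6,2) (0,5) (3,3) (1,0) (5,1) (2,6)
row 1: (6,6) (3,1) (2,3) (1,4) (0,2) (4,5) (5,0)
row 2: (0,5) (2,6) (6,2) (5,1) (4,4) (1,0) (3,3)
row 3: (3,1) (1,4) (5,0) (0,2) (2,3) (6,6) (4,5)
row 4: (1,2) (0,3) (4,6) (2,0) (5,5) (3,4) (6,1)
row 5: (5,3) (4,0) (1,1) (6,5) (3,6) (2,2) (0,4)
row 6: (2,0) (5,5) (3,4) (4,6) (6,1) (0,3) (1,2)
Orthogonality requires all 49 pairs distinct.
But the pair (0,5) repeats: cell (0,2) has L1 = 0, L2 = 5, and cell (2,0) has L1 = 0, L2 = 5.
A repeated pair means some other pair never occurs (only 28 distinct pairs out of 49), so the squares are not orthogonal.
Conclusion: NO.

NO


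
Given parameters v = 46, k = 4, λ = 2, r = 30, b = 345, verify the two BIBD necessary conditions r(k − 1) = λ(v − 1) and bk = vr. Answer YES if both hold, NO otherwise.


Condition (i): r(k − 1) = 30·3 = 90; λ(v − 1) = 2·45 = 90. Match? YES.
Condition (ii): bk = 345·4 = 1380; vr = 46·30 = 1380. Match? YES.
Both conditions hold? YES.

YES


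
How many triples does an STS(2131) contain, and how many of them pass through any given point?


An STS(v) is a 2-(v, 3, 1) BIBD: block size k = 3, λ = 1.
Replication: r(k − 1) = λ(v − 1) ⇒ r·2 = 2131 − 1 = 2130 ⇒ r = 1065.
Block count: bk = vr ⇒ b·3 = 2131·1065 = 2269515 ⇒ b = 756505.

r = 1065, b = 756505.


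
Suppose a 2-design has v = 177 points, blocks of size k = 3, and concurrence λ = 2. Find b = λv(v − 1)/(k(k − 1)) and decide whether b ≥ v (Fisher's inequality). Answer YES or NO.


r = λ(v − 1)/(k − 1) = 2·176/2 = 176.
b = vr/k = 177·176/3 = 10384.
Fisher's inequality: b ≥ v ⇔ 10384 ≥ 177? YES.

YES


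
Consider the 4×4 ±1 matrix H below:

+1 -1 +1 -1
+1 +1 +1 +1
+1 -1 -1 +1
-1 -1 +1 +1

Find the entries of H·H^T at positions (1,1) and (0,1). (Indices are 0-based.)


Row 0 of H: [1, -1, 1, -1].
Row 1 of H: [1, 1, 1, 1].
(H·H^T)[1][1] = Σ_j H[1][j]·H[1][j] = (1)² + (1)² + (1)² + (1)² = 1 + 1 + 1 + 1 = 4.
(H·H^T)[0][1] = Σ_j H[0][j]·H[1][j] = (1)·(1) + (-1)·(1) + (1)·(1) + (-1)·(1) = 1 + -1 + 1 + -1 = 0.
So rows 0 and 1 are orthogonal; the diagonal entry equals n = 4.

(1,1) entry = 4; (0,1) entry = 0.


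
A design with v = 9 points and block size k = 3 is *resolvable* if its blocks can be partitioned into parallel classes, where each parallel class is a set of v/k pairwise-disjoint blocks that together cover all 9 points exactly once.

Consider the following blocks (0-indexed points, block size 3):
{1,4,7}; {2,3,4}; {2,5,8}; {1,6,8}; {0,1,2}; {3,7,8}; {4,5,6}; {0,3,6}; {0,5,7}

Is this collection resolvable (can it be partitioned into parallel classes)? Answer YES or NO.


v = 9, block size k = 3, number of blocks = 9.
For resolvability, blocks must partition into parallel classes of size v/k = 3.
Total blocks must therefore be a multiple of 3: 9 = 3·3 + 0 ⇒ divisible ✓.
Greedy packing gives 3 candidate class(es). Each should be a full parallel class (size 3, covers all 9 points).
  Class 1 (3 blocks): {1,4,7}; {2,5,8}; {0,3,6}. Points covered: [0, 1, 2, 3, 4, 5, 6, 7, 8].
  Class 2 (3 blocks): {2,3,4}; {1,6,8}; {0,5,7}. Points covered: [0, 1, 2, 3, 4, 5, 6, 7, 8].
  Class 3 (3 blocks): {0,1,2}; {3,7,8}; {4,5,6}. Points covered: [0, 1, 2, 3, 4, 5, 6, 7, 8].
All classes full (size 3)? YES. All classes cover every point? YES.
Resolvable? YES.

YES


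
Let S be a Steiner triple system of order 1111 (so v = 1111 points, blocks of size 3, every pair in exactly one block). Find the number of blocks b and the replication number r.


An STS(v) is a 2-(v, 3, 1) BIBD: block size k = 3, λ = 1.
Replication: r(k − 1) = λ(v − 1) ⇒ r·2 = 1111 − 1 = 1110 ⇒ r = 555.
Block count: b = v(v − 1)/6 = 1111·1110/6 = 1233210/6 = 205535.

r = 555, b = 205535.


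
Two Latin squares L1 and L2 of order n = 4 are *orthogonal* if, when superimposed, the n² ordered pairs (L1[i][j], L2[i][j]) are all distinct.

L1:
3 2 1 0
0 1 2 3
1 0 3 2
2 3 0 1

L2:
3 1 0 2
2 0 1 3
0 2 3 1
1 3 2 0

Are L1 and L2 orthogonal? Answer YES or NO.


Form the n² = 16 superimposed pairs (L1[i][j], L2[i][j]), row by row (rows and columns indexed from 0):
row 0: (3,3) (2,1) (1,0) (0,2)
row 1: (0,2) (1,0) (2,1) (3,3)
row 2: (1,0) (0,2) (3,3) (2,1)
row 3: (2,1) (3,3) (0,2) (1,0)
Orthogonality requires all 16 pairs distinct.
But the pair (0,2) repeats: cell (0,3) has L1 = 0, L2 = 2, and cell (1,0) has L1 = 0, L2 = 2.
A repeated pair means some other pair never occurs (only 4 distinct pairs out of 16), so the squares are not orthogonal.
Conclusion: NO.

NO


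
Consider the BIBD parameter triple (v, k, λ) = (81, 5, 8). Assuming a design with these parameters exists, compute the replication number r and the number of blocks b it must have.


Any 2-(v, k, λ) BIBD satisfies two necessary conditions:
  (i)  Each point sits in r blocks, and counting incidences through any fixed point gives r(k − 1) = λ(v − 1), so r = λ(v − 1)/(k − 1).
  (ii) Total incidences bk = vr, so b = vr/k.
Step 1: r = λ(v − 1)/(k − 1) = 8·(81 − 1)/(5 − 1) = 8·80/4 = 640/4 = 160.
Step 2: b = vr/k = 81·160/5 = 12960/5 = 2592.
Check integrality: r = 160 ∈ Z ✓, b = 2592 ∈ Z ✓.
(These identities are necessary conditions: they determine r and b for any design with these parameters, but do not by themselves prove that one exists.)

r = 160, b = 2592.


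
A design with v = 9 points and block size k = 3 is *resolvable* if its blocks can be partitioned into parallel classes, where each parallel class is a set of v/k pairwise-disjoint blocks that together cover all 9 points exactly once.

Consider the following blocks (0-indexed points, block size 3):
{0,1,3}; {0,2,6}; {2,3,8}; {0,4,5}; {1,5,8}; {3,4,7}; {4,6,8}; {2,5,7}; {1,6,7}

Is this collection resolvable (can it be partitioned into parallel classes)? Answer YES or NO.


v = 9, block size k = 3, number of blocks = 9.
For resolvability, blocks must partition into parallel classes of size v/k = 3.
Total blocks must therefore be a multiple of 3: 9 = 3·3 + 0 ⇒ divisible ✓.
Greedy packing gives 3 candidate class(es). Each should be a full parallel class (size 3, covers all 9 points).
  Class 1 (3 blocks): {0,1,3}; {4,6,8}; {2,5,7}. Points covered: [0, 1, 2, 3, 4, 5, 6, 7, 8].
  Class 2 (3 blocks): {0,2,6}; {1,5,8}; {3,4,7}. Points covered: [0, 1, 2, 3, 4, 5, 6, 7, 8].
  Class 3 (3 blocks): {2,3,8}; {0,4,5}; {1,6,7}. Points covered: [0, 1, 2, 3, 4, 5, 6, 7, 8].
All classes full (size 3)? YES. All classes cover every point? YES.
Resolvable? YES.

YES


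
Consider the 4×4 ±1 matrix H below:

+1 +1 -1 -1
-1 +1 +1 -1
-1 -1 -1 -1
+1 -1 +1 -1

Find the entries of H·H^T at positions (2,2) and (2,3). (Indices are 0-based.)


Row 2 of H: [-1, -1, -1, -1].
Row 3 of H: [1, -1, 1, -1].
(H·H^T)[2][2] = Σ_j H[2][j]·H[2][j] = (-1)² + (-1)² + (-1)² + (-1)² = 1 + 1 + 1 + 1 = 4.
(H·H^T)[2][3] = Σ_j H[2][j]·H[3][j] = (-1)·(1) + (-1)·(-1) + (-1)·(1) + (-1)·(-1) = -1 + 1 + -1 + 1 = 0.
So rows 2 and 3 are orthogonal; the diagonal entry equals n = 4.

(2,2) entry = 4; (2,3) entry = 0.


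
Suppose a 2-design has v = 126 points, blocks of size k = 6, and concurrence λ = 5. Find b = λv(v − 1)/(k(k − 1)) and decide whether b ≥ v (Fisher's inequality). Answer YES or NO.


b = λv(v − 1)/(k(k − 1)) = 5·126·125/(6·5) = 78750/30 = 2625.
Compare with v = 126: b ≥ v, so Fisher's inequality holds.

YES


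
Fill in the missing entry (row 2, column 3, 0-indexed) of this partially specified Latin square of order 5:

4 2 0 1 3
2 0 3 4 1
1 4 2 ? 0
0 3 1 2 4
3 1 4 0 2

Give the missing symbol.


Row 2 contains symbols [0, 1, 2, 4] — missing [3].
Column 3 contains symbols [0, 1, 2, 4] — missing [3].
The missing symbol must appear in both missing sets; intersection = [3].
Therefore the hidden value is 3.

Missing value = 3.


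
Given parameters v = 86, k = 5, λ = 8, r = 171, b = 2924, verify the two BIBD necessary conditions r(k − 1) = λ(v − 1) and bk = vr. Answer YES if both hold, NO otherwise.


Condition (i): r(k − 1) = 171·4 = 684; λ(v − 1) = 8·85 = 680. Match? NO.
Condition (ii): bk = 2924·5 = 14620; vr = 86·171 = 14706. Match? NO.
Both conditions hold? NO.

NO


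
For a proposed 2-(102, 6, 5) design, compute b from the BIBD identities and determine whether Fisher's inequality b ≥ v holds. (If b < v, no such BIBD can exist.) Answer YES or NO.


r = λ(v − 1)/(k − 1) = 5·101/5 = 101.
b = vr/k = 102·101/6 = 1717.
Fisher's inequality: b ≥ v ⇔ 1717 ≥ 102? YES.

YES


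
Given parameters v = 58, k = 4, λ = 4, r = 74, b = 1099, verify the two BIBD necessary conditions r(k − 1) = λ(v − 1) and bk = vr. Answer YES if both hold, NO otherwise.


Condition (i): r(k − 1) = 74·3 = 222; λ(v − 1) = 4·57 = 228. Match? NO.
Condition (ii): bk = 1099·4 = 4396; vr = 58·74 = 4292. Match? NO.
Both conditions hold? NO.

NO


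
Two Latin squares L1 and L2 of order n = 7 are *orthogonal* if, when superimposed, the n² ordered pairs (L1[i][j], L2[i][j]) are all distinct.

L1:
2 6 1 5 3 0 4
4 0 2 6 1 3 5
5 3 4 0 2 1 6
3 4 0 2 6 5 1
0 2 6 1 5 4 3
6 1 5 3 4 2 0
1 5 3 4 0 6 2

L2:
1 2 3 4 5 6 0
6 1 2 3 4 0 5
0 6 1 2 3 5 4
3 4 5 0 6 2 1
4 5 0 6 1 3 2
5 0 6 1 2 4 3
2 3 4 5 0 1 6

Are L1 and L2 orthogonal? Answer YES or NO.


Form the n² = 49 superimposed pairs (L1[i][j], L2[i][j]), row by row (rows and columns indexed from 0):
row 0: (2,1) (6,2) (1,3) (5,4) (3,5) (0,6) (4,0)
row 1: (4,6) (0,1) (2,2) (6,3) (1,4) (3,0) (5,5)
row 2: (5,0) (3,6) (4,1) (0,2) (2,3) (1,5) (6,4)
row 3: (3,3) (4,4) (0,5) (2,0) (6,6) (5,2) (1,1)
row 4: (0,4) (2,5) (6,0) (1,6) (5,1) (4,3) (3,2)
row 5: (6,5) (1,0) (5,6) (3,1) (4,2) (2,4) (0,3)
row 6: (1,2) (5,3) (3,4) (4,5) (0,0) (6,1) (2,6)
Orthogonality requires all 49 pairs distinct.
Check by first coordinate: for each symbol s of L1, list the L2 entries in the n cells where L1 = s; they must all differ.
  L1 = 0: L2 entries (in reading order) 6, 1, 2, 5, 4, 3, 0 — all 7 distinct ✓
  L1 = 1: L2 entries (in reading order) 3, 4, 5, 1, 6, 0, 2 — all 7 distinct ✓
  L1 = 2: L2 entries (in reading order) 1, 2, 3, 0, 5, 4, 6 — all 7 distinct ✓
  L1 = 3: L2 entries (in reading order) 5, 0, 6, 3, 2, 1, 4 — all 7 distinct ✓
  L1 = 4: L2 entries (in reading order) 0, 6, 1, 4, 3, 2, 5 — all 7 distinct ✓
  L1 = 5: L2 entries (in reading order) 4, 5, 0, 2, 1, 6, 3 — all 7 distinct ✓
  L1 = 6: L2 entries (in reading order) 2, 3, 4, 6, 0, 5, 1 — all 7 distinct ✓
Every symbol of L1 meets every symbol of L2 exactly once, so all 49 pairs are distinct (49 of 49).
Conclusion: YES.

YES


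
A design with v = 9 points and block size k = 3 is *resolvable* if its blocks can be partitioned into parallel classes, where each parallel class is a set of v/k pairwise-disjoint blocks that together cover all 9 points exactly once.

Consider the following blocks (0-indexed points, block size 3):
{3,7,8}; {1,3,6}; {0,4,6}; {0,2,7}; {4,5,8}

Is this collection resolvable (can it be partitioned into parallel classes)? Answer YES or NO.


v = 9, block size k = 3, number of blocks = 5.
For resolvability, blocks must partition into parallel classes of size v/k = 3.
Total blocks must therefore be a multiple of 3: 5 = 3·1 + 2 ⇒ not divisible ✗.
Resolvable? NO.

NO


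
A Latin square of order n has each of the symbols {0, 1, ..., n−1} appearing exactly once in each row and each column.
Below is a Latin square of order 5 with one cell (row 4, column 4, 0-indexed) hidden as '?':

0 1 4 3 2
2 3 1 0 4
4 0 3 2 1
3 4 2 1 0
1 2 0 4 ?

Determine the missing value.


Row 4 contains symbols [0, 1, 2, 4] — missing [3].
Column 4 contains symbols [0, 1, 2, 4] — missing [3].
The missing symbol must appear in both missing sets; intersection = [3].
Therefore the hidden value is 3.

Missing value = 3.


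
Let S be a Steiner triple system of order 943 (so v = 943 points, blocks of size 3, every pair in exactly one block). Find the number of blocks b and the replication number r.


An STS(v) is a 2-(v, 3, 1) BIBD: block size k = 3, λ = 1.
Replication: r(k − 1) = λ(v − 1) ⇒ r·2 = 943 − 1 = 942 ⇒ r = 471.
Block count: bk = vr ⇒ b·3 = 943·471 = 444153 ⇒ b = 148051.
(Check via b = v(v − 1)/6 = 943·942/6 = 888306/6 = 148051.)

r = 471, b = 148051.


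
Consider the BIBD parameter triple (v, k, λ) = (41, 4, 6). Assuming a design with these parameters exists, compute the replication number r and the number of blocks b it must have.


Any 2-(v, k, λ) BIBD satisfies two necessary conditions:
  (i)  Each point sits in r blocks, and counting incidences through any fixed point gives r(k − 1) = λ(v − 1), so r = λ(v − 1)/(k − 1).
  (ii) Total incidences bk = vr, so b = vr/k.
Step 1: r = λ(v − 1)/(k − 1) = 6·(41 − 1)/(4 − 1) = 6·40/3 = 240/3 = 80.
Step 2: b = vr/k = 41·80/4 = 3280/4 = 820.
Check integrality: r = 80 ∈ Z ✓, b = 820 ∈ Z ✓.
(These identities are necessary conditions: they determine r and b for any design with these parameters, but do not by themselves prove that one exists.)

r = 80, b = 820.


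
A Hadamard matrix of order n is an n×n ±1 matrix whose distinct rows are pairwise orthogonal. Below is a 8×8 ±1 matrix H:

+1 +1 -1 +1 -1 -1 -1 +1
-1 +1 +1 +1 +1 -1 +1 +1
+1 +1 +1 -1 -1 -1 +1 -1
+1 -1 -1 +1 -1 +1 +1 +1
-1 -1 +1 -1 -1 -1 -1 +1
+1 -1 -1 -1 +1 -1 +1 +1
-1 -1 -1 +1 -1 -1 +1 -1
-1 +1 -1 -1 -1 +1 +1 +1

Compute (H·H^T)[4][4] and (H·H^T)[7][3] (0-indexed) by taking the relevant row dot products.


Row 3 of H: [1, -1, -1, 1, -1, 1, 1, 1].
Row 4 of H: [-1, -1, 1, -1, -1, -1, -1, 1].
Row 7 of H: [-1, 1, -1, -1, -1, 1, 1, 1].
(H·H^T)[4][4] = Σ_j H[4][j]·H[4][j] = (-1)² + (-1)² + (1)² + (-1)² + (-1)² + (-1)² + (-1)² + (1)² = 1 + 1 + 1 + 1 + 1 + 1 + 1 + 1 = 8.
(H·H^T)[7][3] = Σ_j H[7][j]·H[3][j] = (-1)·(1) + (1)·(-1) + (-1)·(-1) + (-1)·(1) + (-1)·(-1) + (1)·(1) + (1)·(1) + (1)·(1) = -1 + -1 + 1 + -1 + 1 + 1 + 1 + 1 = 2.
Rows 7 and 3 are not orthogonal (dot product = 2 ≠ 0), so H is not a Hadamard matrix.

(4,4) entry = 8; (7,3) entry = 2.


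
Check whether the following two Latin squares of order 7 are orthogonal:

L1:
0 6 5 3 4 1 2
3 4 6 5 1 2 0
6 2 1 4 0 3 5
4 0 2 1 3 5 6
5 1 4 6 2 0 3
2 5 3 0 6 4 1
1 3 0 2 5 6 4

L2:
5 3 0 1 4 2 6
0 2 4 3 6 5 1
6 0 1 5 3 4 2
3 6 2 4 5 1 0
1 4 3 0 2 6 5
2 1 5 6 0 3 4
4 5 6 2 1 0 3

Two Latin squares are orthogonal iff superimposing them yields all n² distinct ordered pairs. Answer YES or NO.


Form the n² = 49 superimposed pairs (L1[i][j], L2[i][j]), row by row (rows and columns indexed from 0):
row 0: (0,5) (6,3) (5,0) (3,1) (4,4) (1,2) (2,6)
row 1: (3,0) (4,2) (6,4) (5,3) (1,6) (2,5) (0,1)
row 2: (6,6) (2,0) (1,1) (4,5) (0,3) (3,4) (5,2)
row 3: (4,3) (0,6) (2,2) (1,4) (3,5) (5,1) (6,0)
row 4: (5,1) (1,4) (4,3) (6,0) (2,2) (0,6) (3,5)
row 5: (2,2) (5,1) (3,5) (0,6) (6,0) (4,3) (1,4)
row 6: (1,4) (3,5) (0,6) (2,2) (5,1) (6,0) (4,3)
Orthogonality requires all 49 pairs distinct.
But the pair (5,1) repeats: cell (3,5) has L1 = 5, L2 = 1, and cell (4,0) has L1 = 5, L2 = 1.
A repeated pair means some other pair never occurs (only 28 distinct pairs out of 49), so the squares are not orthogonal.
Conclusion: NO.

NO


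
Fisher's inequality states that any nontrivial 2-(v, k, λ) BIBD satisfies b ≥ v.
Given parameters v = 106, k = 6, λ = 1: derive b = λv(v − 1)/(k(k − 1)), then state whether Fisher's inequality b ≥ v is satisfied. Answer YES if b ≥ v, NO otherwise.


r = λ(v − 1)/(k − 1) = 1·105/5 = 21.
b = vr/k = 106·21/6 = 371.
Fisher's inequality: b ≥ v ⇔ 371 ≥ 106? YES.

YES


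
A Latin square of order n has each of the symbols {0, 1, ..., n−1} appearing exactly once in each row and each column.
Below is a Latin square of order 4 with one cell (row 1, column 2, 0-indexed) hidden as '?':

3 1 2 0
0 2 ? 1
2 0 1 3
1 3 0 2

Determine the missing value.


Row 1 contains symbols [0, 1, 2] — missing [3].
Column 2 contains symbols [0, 1, 2] — missing [3].
The missing symbol must appear in both missing sets; intersection = [3].
Therefore the hidden value is 3.

Missing value = 3.


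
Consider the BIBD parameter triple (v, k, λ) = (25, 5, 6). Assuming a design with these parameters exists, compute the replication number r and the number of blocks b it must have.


Any 2-(v, k, λ) BIBD satisfies two necessary conditions:
  (i)  Each point sits in r blocks, and counting incidences through any fixed point gives r(k − 1) = λ(v − 1), so r = λ(v − 1)/(k − 1).
  (ii) Total incidences bk = vr, so b = vr/k.
Step 1: r = λ(v − 1)/(k − 1) = 6·(25 − 1)/(5 − 1) = 6·24/4 = 144/4 = 36.
Step 2: b = vr/k = 25·36/5 = 900/5 = 180.
Check integrality: r = 36 ∈ Z ✓, b = 180 ∈ Z ✓.
(These identities are necessary conditions: they determine r and b for any design with these parameters, but do not by themselves prove that one exists.)

r = 36, b = 180.


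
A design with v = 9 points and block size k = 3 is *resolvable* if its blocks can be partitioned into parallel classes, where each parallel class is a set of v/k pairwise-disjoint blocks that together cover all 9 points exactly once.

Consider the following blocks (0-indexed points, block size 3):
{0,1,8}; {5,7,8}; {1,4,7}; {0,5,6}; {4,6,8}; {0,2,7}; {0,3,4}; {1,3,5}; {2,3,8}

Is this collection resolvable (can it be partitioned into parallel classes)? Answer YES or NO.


v = 9, block size k = 3, number of blocks = 9.
For resolvability, blocks must partition into parallel classes of size v/k = 3.
Total blocks must therefore be a multiple of 3: 9 = 3·3 + 0 ⇒ divisible ✓.
Consider block {0,1,8}. It intersects every other block in the collection, so no parallel class of size 3 can contain it.
Since every block must belong to some parallel class in a resolution, the collection cannot be partitioned into parallel classes.
Resolvable? NO.

NO


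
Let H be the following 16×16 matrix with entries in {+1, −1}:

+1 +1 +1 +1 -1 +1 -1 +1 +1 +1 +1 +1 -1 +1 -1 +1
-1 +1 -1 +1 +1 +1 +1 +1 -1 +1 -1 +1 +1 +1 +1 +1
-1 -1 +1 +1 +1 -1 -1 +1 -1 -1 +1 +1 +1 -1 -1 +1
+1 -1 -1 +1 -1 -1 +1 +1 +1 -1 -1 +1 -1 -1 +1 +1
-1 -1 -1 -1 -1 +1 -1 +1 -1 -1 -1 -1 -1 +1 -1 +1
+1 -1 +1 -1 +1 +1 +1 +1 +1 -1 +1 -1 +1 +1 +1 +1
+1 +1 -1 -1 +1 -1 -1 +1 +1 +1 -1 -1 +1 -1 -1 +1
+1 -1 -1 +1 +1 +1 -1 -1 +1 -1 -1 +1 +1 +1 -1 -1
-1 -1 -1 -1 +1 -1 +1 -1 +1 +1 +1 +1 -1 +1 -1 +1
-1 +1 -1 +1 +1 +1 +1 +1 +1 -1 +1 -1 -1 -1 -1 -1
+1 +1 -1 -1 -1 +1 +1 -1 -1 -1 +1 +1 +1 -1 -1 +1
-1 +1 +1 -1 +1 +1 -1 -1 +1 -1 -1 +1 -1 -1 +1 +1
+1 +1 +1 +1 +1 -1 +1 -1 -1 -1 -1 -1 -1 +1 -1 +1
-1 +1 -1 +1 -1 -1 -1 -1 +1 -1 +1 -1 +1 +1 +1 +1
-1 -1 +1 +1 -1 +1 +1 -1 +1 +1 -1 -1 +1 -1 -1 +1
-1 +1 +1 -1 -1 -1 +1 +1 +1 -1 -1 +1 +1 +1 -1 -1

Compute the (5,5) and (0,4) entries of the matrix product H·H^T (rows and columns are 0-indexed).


Row 0 of H: [1, 1, 1, 1, -1, 1, -1, 1, 1, 1, 1, 1, -1, 1, -1, 1].
Row 4 of H: [-1, -1, -1, -1, -1, 1, -1, 1, -1, -1, -1, -1, -1, 1, -1, 1].
Row 5 of H: [1, -1, 1, -1, 1, 1, 1, 1, 1, -1, 1, -1, 1, 1, 1, 1].
(H·H^T)[5][5] = Σ_j H[5][j]·H[5][j] = (1)² + (-1)² + (1)² + (-1)² + (1)² + (1)² + (1)² + (1)² + (1)² + (-1)² + (1)² + (-1)² + (1)² + (1)² + (1)² + (1)² = 1 + 1 + 1 + 1 + 1 + 1 + 1 + 1 + 1 + 1 + 1 + 1 + 1 + 1 + 1 + 1 = 16.
(H·H^T)[0][4] = Σ_j H[0][j]·H[4][j] = (1)·(-1) + (1)·(-1) + (1)·(-1) + (1)·(-1) + (-1)·(-1) + (1)·(1) + (-1)·(-1) + (1)·(1) + (1)·(-1) + (1)·(-1) + (1)·(-1) + (1)·(-1) + (-1)·(-1) + (1)·(1) + (-1)·(-1) + (1)·(1) = -1 + -1 + -1 + -1 + 1 + 1 + 1 + 1 + -1 + -1 + -1 + -1 + 1 + 1 + 1 + 1 = 0.
So rows 0 and 4 are orthogonal; the diagonal entry equals n = 16.

(5,5) entry = 16; (0,4) entry = 0.


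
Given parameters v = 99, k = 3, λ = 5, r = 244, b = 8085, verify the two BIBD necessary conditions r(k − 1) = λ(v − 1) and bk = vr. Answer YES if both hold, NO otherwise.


Condition (i): r(k − 1) = 244·2 = 488; λ(v − 1) = 5·98 = 490. Match? NO.
Condition (ii): bk = 8085·3 = 24255; vr = 99·244 = 24156. Match? NO.
Both conditions hold? NO.

NO


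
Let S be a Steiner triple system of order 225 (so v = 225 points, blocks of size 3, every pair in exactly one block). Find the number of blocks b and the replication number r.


An STS(v) is a 2-(v, 3, 1) BIBD: block size k = 3, λ = 1.
Replication: r(k − 1) = λ(v − 1) ⇒ r·2 = 225 − 1 = 224 ⇒ r = 112.
Block count: b = v(v − 1)/6 = 225·224/6 = 50400/6 = 8400.

r = 112, b = 8400.


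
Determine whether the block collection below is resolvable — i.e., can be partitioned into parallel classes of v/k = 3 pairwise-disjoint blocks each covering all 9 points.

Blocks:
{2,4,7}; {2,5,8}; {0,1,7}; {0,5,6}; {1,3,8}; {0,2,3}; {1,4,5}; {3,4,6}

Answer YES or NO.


v = 9, block size k = 3, number of blocks = 8.
For resolvability, blocks must partition into parallel classes of size v/k = 3.
Total blocks must therefore be a multiple of 3: 8 = 3·2 + 2 ⇒ not divisible ✗.
Resolvable? NO.

NO


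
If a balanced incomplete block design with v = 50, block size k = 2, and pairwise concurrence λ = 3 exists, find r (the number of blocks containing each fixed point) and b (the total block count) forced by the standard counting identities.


Any 2-(v, k, λ) BIBD satisfies two necessary conditions:
  (i)  Each point sits in r blocks, and counting incidences through any fixed point gives r(k − 1) = λ(v − 1), so r = λ(v − 1)/(k − 1).
  (ii) Total incidences bk = vr, so b = vr/k.
Step 1: r = λ(v − 1)/(k − 1) = 3·(50 − 1)/(2 − 1) = 3·49/1 = 147/1 = 147.
Step 2: b = vr/k = 50·147/2 = 7350/2 = 3675.
Check integrality: r = 147 ∈ Z ✓, b = 3675 ∈ Z ✓.
(These identities are necessary conditions: they determine r and b for any design with these parameters, but do not by themselves prove that one exists.)

r = 147, b = 3675.


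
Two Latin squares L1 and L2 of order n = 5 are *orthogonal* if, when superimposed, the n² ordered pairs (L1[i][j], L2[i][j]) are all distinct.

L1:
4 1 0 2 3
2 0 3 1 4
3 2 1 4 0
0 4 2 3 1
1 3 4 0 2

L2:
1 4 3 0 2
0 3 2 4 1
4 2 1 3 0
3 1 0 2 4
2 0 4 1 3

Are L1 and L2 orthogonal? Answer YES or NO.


Form the n² = 25 superimposed pairs (L1[i][j], L2[i][j]), row by row (rows and columns indexed from 0):
row 0: (4,1) (1,4) (0,3) (2,0) (3,2)
row 1: (2,0) (0,3) (3,2) (1,4) (4,1)
row 2: (3,4) (2,2) (1,1) (4,3) (0,0)
row 3: (0,3) (4,1) (2,0) (3,2) (1,4)
row 4: (1,2) (3,0) (4,4) (0,1) (2,3)
Orthogonality requires all 25 pairs distinct.
But the pair (2,0) repeats: cell (0,3) has L1 = 2, L2 = 0, and cell (1,0) has L1 = 2, L2 = 0.
A repeated pair means some other pair never occurs (only 15 distinct pairs out of 25), so the squares are not orthogonal.
Conclusion: NO.

NO


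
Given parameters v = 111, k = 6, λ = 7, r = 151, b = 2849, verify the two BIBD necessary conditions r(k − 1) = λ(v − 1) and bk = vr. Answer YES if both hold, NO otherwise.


Condition (i): r(k − 1) = 151·5 = 755; λ(v − 1) = 7·110 = 770. Match? NO.
Condition (ii): bk = 2849·6 = 17094; vr = 111·151 = 16761. Match? NO.
Both conditions hold? NO.

NO


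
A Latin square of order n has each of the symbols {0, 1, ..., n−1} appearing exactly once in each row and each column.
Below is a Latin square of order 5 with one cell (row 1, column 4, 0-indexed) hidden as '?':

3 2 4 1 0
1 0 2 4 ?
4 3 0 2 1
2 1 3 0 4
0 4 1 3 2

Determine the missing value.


Row 1 contains symbols [0, 1, 2, 4] — missing [3].
Column 4 contains symbols [0, 1, 2, 4] — missing [3].
The missing symbol must appear in both missing sets; intersection = [3].
Therefore the hidden value is 3.

Missing value = 3.


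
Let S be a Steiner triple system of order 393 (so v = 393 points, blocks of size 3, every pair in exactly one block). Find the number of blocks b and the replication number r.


An STS(v) is a 2-(v, 3, 1) BIBD: block size k = 3, λ = 1.
Replication: r(k − 1) = λ(v − 1) ⇒ r·2 = 393 − 1 = 392 ⇒ r = 196.
Block count: b = v(v − 1)/6 = 393·392/6 = 154056/6 = 25676.

r = 196, b = 25676.


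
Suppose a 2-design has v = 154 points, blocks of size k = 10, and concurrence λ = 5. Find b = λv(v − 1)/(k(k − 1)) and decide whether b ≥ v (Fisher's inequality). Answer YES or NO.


b = λv(v − 1)/(k(k − 1)) = 5·154·153/(10·9) = 117810/90 = 1309.
Compare with v = 154: b ≥ v, so Fisher's inequality holds.

YES


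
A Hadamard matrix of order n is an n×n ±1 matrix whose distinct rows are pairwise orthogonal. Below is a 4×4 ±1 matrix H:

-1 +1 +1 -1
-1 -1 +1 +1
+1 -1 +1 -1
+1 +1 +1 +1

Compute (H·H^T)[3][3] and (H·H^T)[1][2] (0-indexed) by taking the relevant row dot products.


Row 1 of H: [-1, -1, 1, 1].
Row 2 of H: [1, -1, 1, -1].
Row 3 of H: [1, 1, 1, 1].
(H·H^T)[3][3] = Σ_j H[3][j]·H[3][j] = (1)² + (1)² + (1)² + (1)² = 1 + 1 + 1 + 1 = 4.
(H·H^T)[1][2] = Σ_j H[1][j]·H[2][j] = (-1)·(1) + (-1)·(-1) + (1)·(1) + (1)·(-1) = -1 + 1 + 1 + -1 = 0.
So rows 1 and 2 are orthogonal; the diagonal entry equals n = 4.

(3,3) entry = 4; (1,2) entry = 0.


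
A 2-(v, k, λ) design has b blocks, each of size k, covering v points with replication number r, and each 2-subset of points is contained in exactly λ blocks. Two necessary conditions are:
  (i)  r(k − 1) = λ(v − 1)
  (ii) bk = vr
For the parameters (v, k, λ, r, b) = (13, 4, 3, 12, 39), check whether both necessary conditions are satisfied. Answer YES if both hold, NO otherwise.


Condition (i): r(k − 1) = 12·3 = 36; λ(v − 1) = 3·12 = 36. Match? YES.
Condition (ii): bk = 39·4 = 156; vr = 13·12 = 156. Match? YES.
Both conditions hold? YES.

YES


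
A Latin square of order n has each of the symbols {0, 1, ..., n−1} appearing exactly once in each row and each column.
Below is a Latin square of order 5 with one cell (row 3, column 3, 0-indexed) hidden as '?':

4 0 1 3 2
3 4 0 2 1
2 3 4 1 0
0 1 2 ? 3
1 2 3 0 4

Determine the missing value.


Row 3 contains symbols [0, 1, 2, 3] — missing [4].
Column 3 contains symbols [0, 1, 2, 3] — missing [4].
The missing symbol must appear in both missing sets; intersection = [4].
Therefore the hidden value is 4.

Missing value = 4.


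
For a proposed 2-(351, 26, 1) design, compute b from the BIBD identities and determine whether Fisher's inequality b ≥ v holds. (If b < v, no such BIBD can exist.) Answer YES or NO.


b = λv(v − 1)/(k(k − 1)) = 1·351·350/(26·25) = 122850/650 = 189.
Compare with v = 351: b < v, so Fisher's inequality fails.

NO


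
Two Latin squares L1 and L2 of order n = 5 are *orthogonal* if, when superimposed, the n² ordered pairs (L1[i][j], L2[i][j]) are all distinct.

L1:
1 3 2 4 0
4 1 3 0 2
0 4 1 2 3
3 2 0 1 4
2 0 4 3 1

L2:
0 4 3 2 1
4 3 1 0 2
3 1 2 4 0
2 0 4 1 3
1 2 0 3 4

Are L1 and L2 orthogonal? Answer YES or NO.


Form the n² = 25 superimposed pairs (L1[i][j], L2[i][j]), row by row (rows and columns indexed from 0):
row 0: (1,0) (3,4) (2,3) (4,2) (0,1)
row 1: (4,4) (1,3) (3,1) (0,0) (2,2)
row 2: (0,3) (4,1) (1,2) (2,4) (3,0)
row 3: (3,2) (2,0) (0,4) (1,1) (4,3)
row 4: (2,1) (0,2) (4,0) (3,3) (1,4)
Orthogonality requires all 25 pairs distinct.
Check by first coordinate: for each symbol s of L1, list the L2 entries in the n cells where L1 = s; they must all differ.
  L1 = 0: L2 entries (in reading order) 1, 0, 3, 4, 2 — all 5 distinct ✓
  L1 = 1: L2 entries (in reading order) 0, 3, 2, 1, 4 — all 5 distinct ✓
  L1 = 2: L2 entries (in reading order) 3, 2, 4, 0, 1 — all 5 distinct ✓
  L1 = 3: L2 entries (in reading order) 4, 1, 0, 2, 3 — all 5 distinct ✓
  L1 = 4: L2 entries (in reading order) 2, 4, 1, 3, 0 — all 5 distinct ✓
Every symbol of L1 meets every symbol of L2 exactly once, so all 25 pairs are distinct (25 of 25).
Conclusion: YES.

YES


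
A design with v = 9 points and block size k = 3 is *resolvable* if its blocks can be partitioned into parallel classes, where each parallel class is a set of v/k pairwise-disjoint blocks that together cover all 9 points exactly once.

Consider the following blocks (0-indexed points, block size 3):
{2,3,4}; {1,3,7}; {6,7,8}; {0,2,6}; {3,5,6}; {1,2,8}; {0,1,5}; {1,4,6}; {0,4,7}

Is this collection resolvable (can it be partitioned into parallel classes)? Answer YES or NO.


v = 9, block size k = 3, number of blocks = 9.
For resolvability, blocks must partition into parallel classes of size v/k = 3.
Total blocks must therefore be a multiple of 3: 9 = 3·3 + 0 ⇒ divisible ✓.
Consider block {1,3,7}. The only other block(s) in the collection disjoint from it are {0,2,6} — just 1 block(s). Any parallel class containing {1,3,7} would need 2 other blocks each disjoint from it, so no parallel class of size 3 can contain {1,3,7}.
Since every block must belong to some parallel class in a resolution, the collection cannot be partitioned into parallel classes.
Resolvable? NO.

NO


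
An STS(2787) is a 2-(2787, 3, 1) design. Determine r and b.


An STS(v) is a 2-(v, 3, 1) BIBD: block size k = 3, λ = 1.
Replication: r(k − 1) = λ(v − 1) ⇒ r·2 = 2787 − 1 = 2786 ⇒ r = 1393.
Block count: bk = vr ⇒ b·3 = 2787·1393 = 3882291 ⇒ b = 1294097.
(Check via b = v(v − 1)/6 = 2787·2786/6 = 7764582/6 = 1294097.)

r = 1393, b = 1294097.


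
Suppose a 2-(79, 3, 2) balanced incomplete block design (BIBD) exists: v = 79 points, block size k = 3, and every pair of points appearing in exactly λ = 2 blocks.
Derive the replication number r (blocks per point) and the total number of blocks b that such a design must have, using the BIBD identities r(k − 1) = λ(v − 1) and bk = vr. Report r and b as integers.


Any 2-(v, k, λ) BIBD satisfies two necessary conditions:
  (i)  Each point sits in r blocks, and counting incidences through any fixed point gives r(k − 1) = λ(v − 1), so r = λ(v − 1)/(k − 1).
  (ii) Total incidences bk = vr, so b = vr/k.
Step 1: r = λ(v − 1)/(k − 1) = 2·(79 − 1)/(3 − 1) = 2·78/2 = 156/2 = 78.
Step 2: b = vr/k = 79·78/3 = 6162/3 = 2054.
Check integrality: r = 78 ∈ Z ✓, b = 2054 ∈ Z ✓.
(These identities are necessary conditions: they determine r and b for any design with these parameters, but do not by themselves prove that one exists.)

r = 78, b = 2054.


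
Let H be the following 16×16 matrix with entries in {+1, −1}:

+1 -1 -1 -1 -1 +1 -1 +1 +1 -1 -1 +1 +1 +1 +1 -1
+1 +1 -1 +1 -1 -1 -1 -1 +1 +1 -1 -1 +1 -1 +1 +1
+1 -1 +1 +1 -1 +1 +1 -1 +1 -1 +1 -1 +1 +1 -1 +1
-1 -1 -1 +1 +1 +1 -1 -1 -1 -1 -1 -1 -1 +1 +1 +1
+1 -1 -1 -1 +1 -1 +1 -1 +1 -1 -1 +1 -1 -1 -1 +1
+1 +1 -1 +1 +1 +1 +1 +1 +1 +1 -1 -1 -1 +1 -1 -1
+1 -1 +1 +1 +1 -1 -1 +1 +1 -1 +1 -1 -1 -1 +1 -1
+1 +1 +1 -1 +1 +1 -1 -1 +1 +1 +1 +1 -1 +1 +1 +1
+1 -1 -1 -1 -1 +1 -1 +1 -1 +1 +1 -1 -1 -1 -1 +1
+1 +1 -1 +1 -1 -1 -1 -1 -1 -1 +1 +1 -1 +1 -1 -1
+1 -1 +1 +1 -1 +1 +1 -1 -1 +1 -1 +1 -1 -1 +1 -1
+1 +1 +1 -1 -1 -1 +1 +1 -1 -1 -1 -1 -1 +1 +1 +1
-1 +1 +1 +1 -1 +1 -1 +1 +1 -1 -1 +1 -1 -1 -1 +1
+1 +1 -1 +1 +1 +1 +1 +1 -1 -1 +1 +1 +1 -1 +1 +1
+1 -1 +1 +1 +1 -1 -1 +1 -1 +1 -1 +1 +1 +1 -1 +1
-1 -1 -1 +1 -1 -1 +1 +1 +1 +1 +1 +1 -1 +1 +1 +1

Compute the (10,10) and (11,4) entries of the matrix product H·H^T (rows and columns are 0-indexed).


Row 4 of H: [1, -1, -1, -1, 1, -1, 1, -1, 1, -1, -1, 1, -1, -1, -1, 1].
Row 10 of H: [1, -1, 1, 1, -1, 1, 1, -1, -1, 1, -1, 1, -1, -1, 1, -1].
Row 11 of H: [1, 1, 1, -1, -1, -1, 1, 1, -1, -1, -1, -1, -1, 1, 1, 1].
(H·H^T)[10][10] = Σ_j H[10][j]·H[10][j] = (1)² + (-1)² + (1)² + (1)² + (-1)² + (1)² + (1)² + (-1)² + (-1)² + (1)² + (-1)² + (1)² + (-1)² + (-1)² + (1)² + (-1)² = 1 + 1 + 1 + 1 + 1 + 1 + 1 + 1 + 1 + 1 + 1 + 1 + 1 + 1 + 1 + 1 = 16.
(H·H^T)[11][4] = Σ_j H[11][j]·H[4][j] = (1)·(1) + (1)·(-1) + (1)·(-1) + (-1)·(-1) + (-1)·(1) + (-1)·(-1) + (1)·(1) + (1)·(-1) + (-1)·(1) + (-1)·(-1) + (-1)·(-1) + (-1)·(1) + (-1)·(-1) + (1)·(-1) + (1)·(-1) + (1)·(1) = 1 + -1 + -1 + 1 + -1 + 1 + 1 + -1 + -1 + 1 + 1 + -1 + 1 + -1 + -1 + 1 = 0.
So rows 11 and 4 are orthogonal; the diagonal entry equals n = 16.

(10,10) entry = 16; (11,4) entry = 0.


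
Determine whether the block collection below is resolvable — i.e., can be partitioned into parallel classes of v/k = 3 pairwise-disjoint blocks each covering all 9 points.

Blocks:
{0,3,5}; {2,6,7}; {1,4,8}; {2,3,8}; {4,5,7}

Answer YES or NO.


v = 9, block size k = 3, number of blocks = 5.
For resolvability, blocks must partition into parallel classes of size v/k = 3.
Total blocks must therefore be a multiple of 3: 5 = 3·1 + 2 ⇒ not divisible ✗.
Resolvable? NO.

NO


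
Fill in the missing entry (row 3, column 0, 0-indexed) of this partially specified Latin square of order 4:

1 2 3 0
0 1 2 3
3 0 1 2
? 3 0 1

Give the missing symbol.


Row 3 contains symbols [0, 1, 3] — missing [2].
Column 0 contains symbols [0, 1, 3] — missing [2].
The missing symbol must appear in both missing sets; intersection = [2].
Therefore the hidden value is 2.

Missing value = 2.


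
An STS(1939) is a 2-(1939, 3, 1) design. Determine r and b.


An STS(v) is a 2-(v, 3, 1) BIBD: block size k = 3, λ = 1.
Replication: r(k − 1) = λ(v − 1) ⇒ r·2 = 1939 − 1 = 1938 ⇒ r = 969.
Block count: bk = vr ⇒ b·3 = 1939·969 = 1878891 ⇒ b = 626297.
(Check via b = v(v − 1)/6 = 1939·1938/6 = 3757782/6 = 626297.)

r = 969, b = 626297.


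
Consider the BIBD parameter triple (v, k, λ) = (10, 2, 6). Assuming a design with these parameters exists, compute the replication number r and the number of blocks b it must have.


Any 2-(v, k, λ) BIBD satisfies two necessary conditions:
  (i)  Each point sits in r blocks, and counting incidences through any fixed point gives r(k − 1) = λ(v − 1), so r = λ(v − 1)/(k − 1).
  (ii) Total incidences bk = vr, so b = vr/k.
Step 1: r = λ(v − 1)/(k − 1) = 6·(10 − 1)/(2 − 1) = 6·9/1 = 54/1 = 54.
Step 2: b = vr/k = 10·54/2 = 540/2 = 270.
Check integrality: r = 54 ∈ Z ✓, b = 270 ∈ Z ✓.
(These identities are necessary conditions: they determine r and b for any design with these parameters, but do not by themselves prove that one exists.)

r = 54, b = 270.


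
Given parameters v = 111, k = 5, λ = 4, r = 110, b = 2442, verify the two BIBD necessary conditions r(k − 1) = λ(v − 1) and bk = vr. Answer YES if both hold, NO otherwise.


Condition (i): r(k − 1) = 110·4 = 440; λ(v − 1) = 4·110 = 440. Match? YES.
Condition (ii): bk = 2442·5 = 12210; vr = 111·110 = 12210. Match? YES.
Both conditions hold? YES.

YES


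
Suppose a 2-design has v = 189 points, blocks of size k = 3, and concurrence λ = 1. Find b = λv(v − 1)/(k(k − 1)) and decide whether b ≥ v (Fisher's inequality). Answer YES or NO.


r = λ(v − 1)/(k − 1) = 1·188/2 = 94.
b = vr/k = 189·94/3 = 5922.
Fisher's inequality: b ≥ v ⇔ 5922 ≥ 189? YES.

YES


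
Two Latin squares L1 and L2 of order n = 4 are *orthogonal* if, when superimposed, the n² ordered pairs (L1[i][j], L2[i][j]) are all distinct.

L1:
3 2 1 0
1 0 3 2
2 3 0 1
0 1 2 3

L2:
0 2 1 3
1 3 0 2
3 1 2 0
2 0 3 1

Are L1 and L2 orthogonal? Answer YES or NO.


Form the n² = 16 superimposed pairs (L1[i][j], L2[i][j]), row by row (rows and columns indexed from 0):
row 0: (3,0) (2,2) (1,1) (0,3)
row 1: (1,1) (0,3) (3,0) (2,2)
row 2: (2,3) (3,1) (0,2) (1,0)
row 3: (0,2) (1,0) (2,3) (3,1)
Orthogonality requires all 16 pairs distinct.
But the pair (1,1) repeats: cell (0,2) has L1 = 1, L2 = 1, and cell (1,0) has L1 = 1, L2 = 1.
A repeated pair means some other pair never occurs (only 8 distinct pairs out of 16), so the squares are not orthogonal.
Conclusion: NO.

NO


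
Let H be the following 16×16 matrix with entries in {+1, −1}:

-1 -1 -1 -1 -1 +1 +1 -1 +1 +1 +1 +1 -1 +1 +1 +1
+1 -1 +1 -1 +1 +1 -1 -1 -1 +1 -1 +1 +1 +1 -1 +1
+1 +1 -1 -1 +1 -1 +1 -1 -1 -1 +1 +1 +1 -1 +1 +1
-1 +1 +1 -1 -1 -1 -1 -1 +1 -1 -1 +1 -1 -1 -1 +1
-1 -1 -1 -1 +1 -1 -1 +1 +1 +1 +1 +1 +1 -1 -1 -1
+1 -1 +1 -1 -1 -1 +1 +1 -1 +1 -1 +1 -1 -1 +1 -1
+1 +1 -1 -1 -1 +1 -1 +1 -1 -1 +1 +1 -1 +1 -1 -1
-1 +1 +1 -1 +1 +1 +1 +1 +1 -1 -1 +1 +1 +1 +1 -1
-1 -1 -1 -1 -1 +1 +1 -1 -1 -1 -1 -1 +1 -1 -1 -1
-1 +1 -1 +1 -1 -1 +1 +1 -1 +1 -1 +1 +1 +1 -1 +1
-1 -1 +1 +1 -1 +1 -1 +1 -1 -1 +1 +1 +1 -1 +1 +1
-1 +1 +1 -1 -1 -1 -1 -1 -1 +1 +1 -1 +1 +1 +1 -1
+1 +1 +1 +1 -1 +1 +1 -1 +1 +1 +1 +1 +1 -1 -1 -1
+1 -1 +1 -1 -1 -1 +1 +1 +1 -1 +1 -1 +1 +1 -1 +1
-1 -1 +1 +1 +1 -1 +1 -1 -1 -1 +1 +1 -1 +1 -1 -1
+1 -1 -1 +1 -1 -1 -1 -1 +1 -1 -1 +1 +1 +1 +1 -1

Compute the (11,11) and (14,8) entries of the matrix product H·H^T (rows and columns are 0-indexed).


Row 8 of H: [-1, -1, -1, -1, -1, 1, 1, -1, -1, -1, -1, -1, 1, -1, -1, -1].
Row 11 of H: [-1, 1, 1, -1, -1, -1, -1, -1, -1, 1, 1, -1, 1, 1, 1, -1].
Row 14 of H: [-1, -1, 1, 1, 1, -1, 1, -1, -1, -1, 1, 1, -1, 1, -1, -1].
(H·H^T)[11][11] = Σ_j H[11][j]·H[11][j] = (-1)² + (1)² + (1)² + (-1)² + (-1)² + (-1)² + (-1)² + (-1)² + (-1)² + (1)² + (1)² + (-1)² + (1)² + (1)² + (1)² + (-1)² = 1 + 1 + 1 + 1 + 1 + 1 + 1 + 1 + 1 + 1 + 1 + 1 + 1 + 1 + 1 + 1 = 16.
(H·H^T)[14][8] = Σ_j H[14][j]·H[8][j] = (-1)·(-1) + (-1)·(-1) + (1)·(-1) + (1)·(-1) + (1)·(-1) + (-1)·(1) + (1)·(1) + (-1)·(-1) + (-1)·(-1) + (-1)·(-1) + (1)·(-1) + (1)·(-1) + (-1)·(1) + (1)·(-1) + (-1)·(-1) + (-1)·(-1) = 1 + 1 + -1 + -1 + -1 + -1 + 1 + 1 + 1 + 1 + -1 + -1 + -1 + -1 + 1 + 1 = 0.
So rows 14 and 8 are orthogonal; the diagonal entry equals n = 16.

(11,11) entry = 16; (14,8) entry = 0.
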